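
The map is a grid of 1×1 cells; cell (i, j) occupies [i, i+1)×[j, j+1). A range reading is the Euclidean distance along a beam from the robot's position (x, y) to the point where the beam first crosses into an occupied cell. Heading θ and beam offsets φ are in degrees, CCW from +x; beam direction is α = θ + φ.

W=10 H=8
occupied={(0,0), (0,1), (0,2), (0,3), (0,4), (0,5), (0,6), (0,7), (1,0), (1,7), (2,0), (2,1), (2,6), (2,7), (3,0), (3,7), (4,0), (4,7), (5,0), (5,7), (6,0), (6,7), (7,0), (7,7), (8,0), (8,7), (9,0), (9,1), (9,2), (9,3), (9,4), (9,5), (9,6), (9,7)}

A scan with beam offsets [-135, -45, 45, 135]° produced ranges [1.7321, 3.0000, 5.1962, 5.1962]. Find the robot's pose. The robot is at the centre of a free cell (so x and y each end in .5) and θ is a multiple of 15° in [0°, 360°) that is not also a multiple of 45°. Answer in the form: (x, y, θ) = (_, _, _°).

(x, y, θ) = (5.5, 2.5, 15°)

The pose lattice has 46·16 = 736 candidates. Test each by forward raycasting.
  (4.5, 2.5, 60°): beam 1 = 1.5529 ≠ 1.7321 ✗
  (2.5, 3.5, 30°): beam 1 = 1.5529 ≠ 1.7321 ✗
  (1.5, 2.5, 195°): beam 1 = 5.1962 ≠ 1.7321 ✗
  (2.5, 5.5, 165°): beam 1 = 3.0000 ≠ 1.7321 ✗
  (5.5, 1.5, 345°): beam 1 = 1.0000 ≠ 1.7321 ✗
  …
  (5.5, 2.5, 15°): r_1=1.7321, r_2=3.0000, r_3=5.1962, r_4=5.1962 — all match ✓
Unique over the lattice → pose = (5.5, 2.5, 15°).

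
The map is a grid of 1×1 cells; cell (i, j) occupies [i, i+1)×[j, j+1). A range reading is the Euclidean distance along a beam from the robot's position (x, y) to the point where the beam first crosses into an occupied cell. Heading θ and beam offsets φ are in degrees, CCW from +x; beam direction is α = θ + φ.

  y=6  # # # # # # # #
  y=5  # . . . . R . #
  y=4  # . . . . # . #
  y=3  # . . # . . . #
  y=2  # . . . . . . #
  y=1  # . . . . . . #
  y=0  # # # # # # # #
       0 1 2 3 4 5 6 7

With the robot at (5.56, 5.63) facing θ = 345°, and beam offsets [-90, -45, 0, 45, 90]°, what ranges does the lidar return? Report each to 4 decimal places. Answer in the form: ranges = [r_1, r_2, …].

beam 1: φ=-90°, α=255°
  cosα=-0.2588 sinα=-0.9659 | (5,5) | tMaxX 2.1637 tMaxY 0.6522 | tΔX 3.8637 tΔY 1.0353
    t=0.6522 [y] (5,4) — stop
  → r_1 = 0.6522
beam 2: φ=-45°, α=300°
  cosα=0.5000 sinα=-0.8660 | (5,5) | tMaxX 0.8800 tMaxY 0.7275 | tΔX 2.0000 tΔY 1.1547
    t=0.7275 [y] (5,4) — stop
  → r_2 = 0.7275
beam 3: φ=0°, α=345°
  cosα=0.9659 sinα=-0.2588 | (5,5) | tMaxX 0.4555 tMaxY 2.4341 | tΔX 1.0353 tΔY 3.8637
    t=0.4555 [x] (6,5)
    t=1.4908 [x] (7,5) — stop
  → r_3 = 1.4908
beam 4: φ=45°, α=30°
  cosα=0.8660 sinα=0.5000 | (5,5) | tMaxX 0.5081 tMaxY 0.7400 | tΔX 1.1547 tΔY 2.0000
    t=0.5081 [x] (6,5)
    t=0.7400 [y] (6,6) — stop
  → r_4 = 0.7400
beam 5: φ=90°, α=75°
  cosα=0.2588 sinα=0.9659 | (5,5) | tMaxX 1.7000 tMaxY 0.3831 | tΔX 3.8637 tΔY 1.0353
    t=0.3831 [y] (5,6) — stop
  → r_5 = 0.3831

ranges = [0.6522, 0.7275, 1.4908, 0.7400, 0.3831]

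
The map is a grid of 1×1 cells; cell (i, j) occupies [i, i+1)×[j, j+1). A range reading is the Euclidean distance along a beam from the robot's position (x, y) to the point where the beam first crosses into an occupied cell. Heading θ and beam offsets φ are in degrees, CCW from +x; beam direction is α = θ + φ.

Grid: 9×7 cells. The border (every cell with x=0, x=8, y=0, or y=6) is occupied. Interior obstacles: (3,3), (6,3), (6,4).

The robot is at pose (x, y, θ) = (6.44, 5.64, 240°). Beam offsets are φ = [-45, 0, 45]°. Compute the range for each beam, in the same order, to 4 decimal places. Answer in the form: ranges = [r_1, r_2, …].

ranges = [5.6319, 0.7390, 0.6626]

beam 1: φ=-45°, α=195°
  direction (-0.9659, -0.2588); cell (6,5); t to first gridline: x 0.4555, y 2.4728 (then +1.0353 / +3.8637)
    (5,5) via x @ 0.4555
    (4,5) via x @ 1.4908
    (4,4) via y @ 2.4728
    (3,4) via x @ 2.5261
    (2,4) via x @ 3.5614
    (1,4) via x @ 4.5966
    (0,4) via x @ 5.6319  # hit
  → r_1 = 5.6319
beam 2: φ=0°, α=240°
  direction (-0.5000, -0.8660); cell (6,5); t to first gridline: x 0.8800, y 0.7390 (then +2.0000 / +1.1547)
    (6,4) via y @ 0.7390  # hit
  → r_2 = 0.7390
beam 3: φ=45°, α=285°
  direction (0.2588, -0.9659); cell (6,5); t to first gridline: x 2.1637, y 0.6626 (then +3.8637 / +1.0353)
    (6,4) via y @ 0.6626  # hit
  → r_3 = 0.6626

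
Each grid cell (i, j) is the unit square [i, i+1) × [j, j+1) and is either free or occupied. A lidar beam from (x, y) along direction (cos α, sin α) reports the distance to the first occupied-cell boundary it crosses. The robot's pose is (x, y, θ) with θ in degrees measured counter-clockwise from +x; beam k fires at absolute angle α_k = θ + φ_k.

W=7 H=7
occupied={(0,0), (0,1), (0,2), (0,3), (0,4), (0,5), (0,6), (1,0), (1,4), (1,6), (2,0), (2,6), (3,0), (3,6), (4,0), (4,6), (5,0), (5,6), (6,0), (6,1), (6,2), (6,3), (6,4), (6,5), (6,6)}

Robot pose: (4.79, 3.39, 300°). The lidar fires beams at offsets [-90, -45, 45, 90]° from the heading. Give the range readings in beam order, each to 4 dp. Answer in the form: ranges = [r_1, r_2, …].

beam 1: φ=-90°, α=210°
  direction (-0.8660, -0.5000); cell (4,3); t to first gridline: x 0.9122, y 0.7800 (then +1.1547 / +2.0000)
    (4,2) via y @ 0.7800
    (3,2) via x @ 0.9122
    (2,2) via x @ 2.0669
    (2,1) via y @ 2.7800
    (1,1) via x @ 3.2216
    (0,1) via x @ 4.3763  # hit
  → r_1 = 4.3763
beam 2: φ=-45°, α=255°
  direction (-0.2588, -0.9659); cell (4,3); t to first gridline: x 3.0523, y 0.4038 (then +3.8637 / +1.0353)
    (4,2) via y @ 0.4038
    (4,1) via y @ 1.4390
    (4,0) via y @ 2.4743  # hit
  → r_2 = 2.4743
beam 3: φ=45°, α=345°
  direction (0.9659, -0.2588); cell (4,3); t to first gridline: x 0.2174, y 1.5068 (then +1.0353 / +3.8637)
    (5,3) via x @ 0.2174
    (6,3) via x @ 1.2527  # hit
  → r_3 = 1.2527
beam 4: φ=90°, α=30°
  direction (0.8660, 0.5000); cell (4,3); t to first gridline: x 0.2425, y 1.2200 (then +1.1547 / +2.0000)
    (5,3) via x @ 0.2425
    (5,4) via y @ 1.2200
    (6,4) via x @ 1.3972  # hit
  → r_4 = 1.3972

ranges = [4.3763, 2.4743, 1.2527, 1.3972]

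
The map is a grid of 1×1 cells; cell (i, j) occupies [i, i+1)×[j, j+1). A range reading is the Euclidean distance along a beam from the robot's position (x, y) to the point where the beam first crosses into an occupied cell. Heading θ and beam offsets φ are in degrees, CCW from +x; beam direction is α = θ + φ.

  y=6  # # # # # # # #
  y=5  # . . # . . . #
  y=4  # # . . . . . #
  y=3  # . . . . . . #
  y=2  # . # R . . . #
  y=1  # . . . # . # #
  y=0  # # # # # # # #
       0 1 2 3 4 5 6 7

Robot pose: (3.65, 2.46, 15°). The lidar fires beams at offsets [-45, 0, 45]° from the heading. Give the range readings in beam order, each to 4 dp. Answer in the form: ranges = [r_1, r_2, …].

beam 1: φ=-45°, α=330°
  cosα=0.8660 sinα=-0.5000 | (3,2) | tMaxX 0.4041 tMaxY 0.9200 | tΔX 1.1547 tΔY 2.0000
    t=0.4041 [x] (4,2)
    t=0.9200 [y] (4,1) — stop
  → r_1 = 0.9200
beam 2: φ=0°, α=15°
  cosα=0.9659 sinα=0.2588 | (3,2) | tMaxX 0.3623 tMaxY 2.0864 | tΔX 1.0353 tΔY 3.8637
    t=0.3623 [x] (4,2)
    t=1.3976 [x] (5,2)
    t=2.0864 [y] (5,3)
    t=2.4329 [x] (6,3)
    t=3.4682 [x] (7,3) — stop
  → r_2 = 3.4682
beam 3: φ=45°, α=60°
  cosα=0.5000 sinα=0.8660 | (3,2) | tMaxX 0.7000 tMaxY 0.6235 | tΔX 2.0000 tΔY 1.1547
    t=0.6235 [y] (3,3)
    t=0.7000 [x] (4,3)
    t=1.7782 [y] (4,4)
    t=2.7000 [x] (5,4)
    t=2.9329 [y] (5,5)
    t=4.0876 [y] (5,6) — stop
  → r_3 = 4.0876

ranges = [0.9200, 3.4682, 4.0876]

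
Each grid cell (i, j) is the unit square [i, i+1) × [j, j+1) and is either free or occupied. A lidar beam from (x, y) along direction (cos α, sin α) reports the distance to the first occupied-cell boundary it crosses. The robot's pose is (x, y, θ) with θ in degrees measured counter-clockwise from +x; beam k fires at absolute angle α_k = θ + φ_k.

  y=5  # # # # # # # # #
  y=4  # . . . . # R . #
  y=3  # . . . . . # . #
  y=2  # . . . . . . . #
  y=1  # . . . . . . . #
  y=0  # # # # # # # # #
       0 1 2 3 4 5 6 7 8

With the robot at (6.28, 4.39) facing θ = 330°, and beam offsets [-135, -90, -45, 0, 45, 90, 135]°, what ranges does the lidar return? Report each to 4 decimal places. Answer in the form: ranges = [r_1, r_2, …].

ranges = [0.2899, 0.4503, 0.4038, 0.7800, 1.7807, 0.7044, 0.6315]

beam 1: φ=-135°, α=195°
  dir = (cos 195°, sin 195°) = (-0.9659, -0.2588); from cell (6,4)
  next x-line at t=0.2899, next y-line at t=1.5068; Δt_x=1.0353, Δt_y=3.8637
    x: enter (5,4) at t=0.2899 ← occupied
  → r_1 = 0.2899
beam 2: φ=-90°, α=240°
  dir = (cos 240°, sin 240°) = (-0.5000, -0.8660); from cell (6,4)
  next x-line at t=0.5600, next y-line at t=0.4503; Δt_x=2.0000, Δt_y=1.1547
    y: enter (6,3) at t=0.4503 ← occupied
  → r_2 = 0.4503
beam 3: φ=-45°, α=285°
  dir = (cos 285°, sin 285°) = (0.2588, -0.9659); from cell (6,4)
  next x-line at t=2.7819, next y-line at t=0.4038; Δt_x=3.8637, Δt_y=1.0353
    y: enter (6,3) at t=0.4038 ← occupied
  → r_3 = 0.4038
beam 4: φ=0°, α=330°
  dir = (cos 330°, sin 330°) = (0.8660, -0.5000); from cell (6,4)
  next x-line at t=0.8314, next y-line at t=0.7800; Δt_x=1.1547, Δt_y=2.0000
    y: enter (6,3) at t=0.7800 ← occupied
  → r_4 = 0.7800
beam 5: φ=45°, α=15°
  dir = (cos 15°, sin 15°) = (0.9659, 0.2588); from cell (6,4)
  next x-line at t=0.7454, next y-line at t=2.3569; Δt_x=1.0353, Δt_y=3.8637
    x: enter (7,4) at t=0.7454
    x: enter (8,4) at t=1.7807 ← occupied
  → r_5 = 1.7807
beam 6: φ=90°, α=60°
  dir = (cos 60°, sin 60°) = (0.5000, 0.8660); from cell (6,4)
  next x-line at t=1.4400, next y-line at t=0.7044; Δt_x=2.0000, Δt_y=1.1547
    y: enter (6,5) at t=0.7044 ← occupied
  → r_6 = 0.7044
beam 7: φ=135°, α=105°
  dir = (cos 105°, sin 105°) = (-0.2588, 0.9659); from cell (6,4)
  next x-line at t=1.0818, next y-line at t=0.6315; Δt_x=3.8637, Δt_y=1.0353
    y: enter (6,5) at t=0.6315 ← occupied
  → r_7 = 0.6315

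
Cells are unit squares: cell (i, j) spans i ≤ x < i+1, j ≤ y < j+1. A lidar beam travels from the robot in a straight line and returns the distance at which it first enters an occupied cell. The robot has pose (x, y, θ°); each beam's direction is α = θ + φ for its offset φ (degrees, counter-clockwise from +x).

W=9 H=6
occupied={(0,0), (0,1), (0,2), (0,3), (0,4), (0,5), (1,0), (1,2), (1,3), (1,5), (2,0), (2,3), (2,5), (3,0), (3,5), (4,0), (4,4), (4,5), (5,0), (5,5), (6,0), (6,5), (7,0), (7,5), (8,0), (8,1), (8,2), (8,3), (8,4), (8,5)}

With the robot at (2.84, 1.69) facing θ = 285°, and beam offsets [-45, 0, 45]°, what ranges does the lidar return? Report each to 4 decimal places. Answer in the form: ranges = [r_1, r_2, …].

beam 1: φ=-45°, α=240°
  dir = (cos 240°, sin 240°) = (-0.5000, -0.8660); from cell (2,1)
  next x-line at t=1.6800, next y-line at t=0.7967; Δt_x=2.0000, Δt_y=1.1547
    y: enter (2,0) at t=0.7967 ← occupied
  → r_1 = 0.7967
beam 2: φ=0°, α=285°
  dir = (cos 285°, sin 285°) = (0.2588, -0.9659); from cell (2,1)
  next x-line at t=0.6182, next y-line at t=0.7143; Δt_x=3.8637, Δt_y=1.0353
    x: enter (3,1) at t=0.6182
    y: enter (3,0) at t=0.7143 ← occupied
  → r_2 = 0.7143
beam 3: φ=45°, α=330°
  dir = (cos 330°, sin 330°) = (0.8660, -0.5000); from cell (2,1)
  next x-line at t=0.1848, next y-line at t=1.3800; Δt_x=1.1547, Δt_y=2.0000
    x: enter (3,1) at t=0.1848
    x: enter (4,1) at t=1.3395
    y: enter (4,0) at t=1.3800 ← occupied
  → r_3 = 1.3800

ranges = [0.7967, 0.7143, 1.3800]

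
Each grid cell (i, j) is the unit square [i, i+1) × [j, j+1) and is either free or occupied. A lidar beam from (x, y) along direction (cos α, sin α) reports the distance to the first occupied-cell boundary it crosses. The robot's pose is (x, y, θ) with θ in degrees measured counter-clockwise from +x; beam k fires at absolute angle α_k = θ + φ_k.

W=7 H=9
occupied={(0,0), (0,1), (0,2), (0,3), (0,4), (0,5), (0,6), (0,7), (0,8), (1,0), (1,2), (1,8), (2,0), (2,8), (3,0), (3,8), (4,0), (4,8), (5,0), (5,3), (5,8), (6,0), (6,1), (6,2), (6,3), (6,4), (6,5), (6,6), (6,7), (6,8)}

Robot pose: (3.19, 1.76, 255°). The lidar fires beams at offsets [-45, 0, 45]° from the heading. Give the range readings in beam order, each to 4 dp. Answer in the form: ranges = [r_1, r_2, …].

beam 1: φ=-45°, α=210°
  cosα=-0.8660 sinα=-0.5000 | (3,1) | tMaxX 0.2194 tMaxY 1.5200 | tΔX 1.1547 tΔY 2.0000
    t=0.2194 [x] (2,1)
    t=1.3741 [x] (1,1)
    t=1.5200 [y] (1,0) — stop
  → r_1 = 1.5200
beam 2: φ=0°, α=255°
  cosα=-0.2588 sinα=-0.9659 | (3,1) | tMaxX 0.7341 tMaxY 0.7868 | tΔX 3.8637 tΔY 1.0353
    t=0.7341 [x] (2,1)
    t=0.7868 [y] (2,0) — stop
  → r_2 = 0.7868
beam 3: φ=45°, α=300°
  cosα=0.5000 sinα=-0.8660 | (3,1) | tMaxX 1.6200 tMaxY 0.8776 | tΔX 2.0000 tΔY 1.1547
    t=0.8776 [y] (3,0) — stop
  → r_3 = 0.8776

ranges = [1.5200, 0.7868, 0.8776]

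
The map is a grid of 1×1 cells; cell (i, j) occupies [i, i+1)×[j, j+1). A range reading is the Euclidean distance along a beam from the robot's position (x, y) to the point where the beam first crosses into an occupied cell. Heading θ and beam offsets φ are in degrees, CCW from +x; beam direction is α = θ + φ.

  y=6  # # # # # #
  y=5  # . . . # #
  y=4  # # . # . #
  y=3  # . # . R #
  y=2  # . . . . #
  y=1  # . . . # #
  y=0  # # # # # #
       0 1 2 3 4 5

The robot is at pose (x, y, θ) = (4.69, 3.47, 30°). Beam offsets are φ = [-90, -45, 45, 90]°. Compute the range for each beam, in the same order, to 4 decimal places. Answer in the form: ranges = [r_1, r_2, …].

ranges = [0.6200, 0.3209, 1.1977, 1.3800]

beam 1: φ=-90°, α=300°
  cosα=0.5000 sinα=-0.8660 | (4,3) | tMaxX 0.6200 tMaxY 0.5427 | tΔX 2.0000 tΔY 1.1547
    t=0.5427 [y] (4,2)
    t=0.6200 [x] (5,2) — stop
  → r_1 = 0.6200
beam 2: φ=-45°, α=345°
  cosα=0.9659 sinα=-0.2588 | (4,3) | tMaxX 0.3209 tMaxY 1.8159 | tΔX 1.0353 tΔY 3.8637
    t=0.3209 [x] (5,3) — stop
  → r_2 = 0.3209
beam 3: φ=45°, α=75°
  cosα=0.2588 sinα=0.9659 | (4,3) | tMaxX 1.1977 tMaxY 0.5487 | tΔX 3.8637 tΔY 1.0353
    t=0.5487 [y] (4,4)
    t=1.1977 [x] (5,4) — stop
  → r_3 = 1.1977
beam 4: φ=90°, α=120°
  cosα=-0.5000 sinα=0.8660 | (4,3) | tMaxX 1.3800 tMaxY 0.6120 | tΔX 2.0000 tΔY 1.1547
    t=0.6120 [y] (4,4)
    t=1.3800 [x] (3,4) — stop
  → r_4 = 1.3800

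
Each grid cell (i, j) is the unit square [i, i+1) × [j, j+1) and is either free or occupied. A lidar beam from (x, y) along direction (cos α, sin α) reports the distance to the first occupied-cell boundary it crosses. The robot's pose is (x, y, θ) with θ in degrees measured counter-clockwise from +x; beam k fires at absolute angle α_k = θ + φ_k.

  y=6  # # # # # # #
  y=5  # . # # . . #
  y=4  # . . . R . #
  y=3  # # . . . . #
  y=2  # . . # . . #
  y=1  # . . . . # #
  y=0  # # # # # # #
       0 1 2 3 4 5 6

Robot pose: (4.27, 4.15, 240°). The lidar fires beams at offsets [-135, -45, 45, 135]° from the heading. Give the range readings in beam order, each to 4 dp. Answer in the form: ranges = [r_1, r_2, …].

beam 1: φ=-135°, α=105°
  dir = (cos 105°, sin 105°) = (-0.2588, 0.9659); from cell (4,4)
  next x-line at t=1.0432, next y-line at t=0.8800; Δt_x=3.8637, Δt_y=1.0353
    y: enter (4,5) at t=0.8800
    x: enter (3,5) at t=1.0432 ← occupied
  → r_1 = 1.0432
beam 2: φ=-45°, α=195°
  dir = (cos 195°, sin 195°) = (-0.9659, -0.2588); from cell (4,4)
  next x-line at t=0.2795, next y-line at t=0.5796; Δt_x=1.0353, Δt_y=3.8637
    x: enter (3,4) at t=0.2795
    y: enter (3,3) at t=0.5796
    x: enter (2,3) at t=1.3148
    x: enter (1,3) at t=2.3501 ← occupied
  → r_2 = 2.3501
beam 3: φ=45°, α=285°
  dir = (cos 285°, sin 285°) = (0.2588, -0.9659); from cell (4,4)
  next x-line at t=2.8205, next y-line at t=0.1553; Δt_x=3.8637, Δt_y=1.0353
    y: enter (4,3) at t=0.1553
    y: enter (4,2) at t=1.1906
    y: enter (4,1) at t=2.2258
    x: enter (5,1) at t=2.8205 ← occupied
  → r_3 = 2.8205
beam 4: φ=135°, α=15°
  dir = (cos 15°, sin 15°) = (0.9659, 0.2588); from cell (4,4)
  next x-line at t=0.7558, next y-line at t=3.2841; Δt_x=1.0353, Δt_y=3.8637
    x: enter (5,4) at t=0.7558
    x: enter (6,4) at t=1.7910 ← occupied
  → r_4 = 1.7910

ranges = [1.0432, 2.3501, 2.8205, 1.7910]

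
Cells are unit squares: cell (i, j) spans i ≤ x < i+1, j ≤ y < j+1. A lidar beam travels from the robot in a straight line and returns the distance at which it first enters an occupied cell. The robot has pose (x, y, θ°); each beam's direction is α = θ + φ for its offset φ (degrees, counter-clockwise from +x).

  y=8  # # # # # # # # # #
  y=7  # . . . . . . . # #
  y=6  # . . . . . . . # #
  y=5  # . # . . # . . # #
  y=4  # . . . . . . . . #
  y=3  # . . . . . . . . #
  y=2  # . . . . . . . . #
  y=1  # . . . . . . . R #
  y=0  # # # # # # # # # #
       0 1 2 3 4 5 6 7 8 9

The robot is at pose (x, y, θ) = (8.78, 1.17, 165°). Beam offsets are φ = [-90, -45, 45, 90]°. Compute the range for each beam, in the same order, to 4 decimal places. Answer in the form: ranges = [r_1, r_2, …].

beam 1: φ=-90°, α=75°
  d=(0.2588,0.9659)  start (8,1)  tX=0.8500 tY=0.8593  stride 1/|dx|=3.8637 1/|dy|=1.0353
    cross x-line → (9,1), t=0.8500 (wall)
  → r_1 = 0.8500
beam 2: φ=-45°, α=120°
  d=(-0.5000,0.8660)  start (8,1)  tX=1.5600 tY=0.9584  stride 1/|dx|=2.0000 1/|dy|=1.1547
    cross y-line → (8,2), t=0.9584
    cross x-line → (7,2), t=1.5600
    cross y-line → (7,3), t=2.1131
    cross y-line → (7,4), t=3.2678
    cross x-line → (6,4), t=3.5600
    cross y-line → (6,5), t=4.4225
    cross x-line → (5,5), t=5.5600 (wall)
  → r_2 = 5.5600
beam 3: φ=45°, α=210°
  d=(-0.8660,-0.5000)  start (8,1)  tX=0.9007 tY=0.3400  stride 1/|dx|=1.1547 1/|dy|=2.0000
    cross y-line → (8,0), t=0.3400 (wall)
  → r_3 = 0.3400
beam 4: φ=90°, α=255°
  d=(-0.2588,-0.9659)  start (8,1)  tX=3.0137 tY=0.1760  stride 1/|dx|=3.8637 1/|dy|=1.0353
    cross y-line → (8,0), t=0.1760 (wall)
  → r_4 = 0.1760

ranges = [0.8500, 5.5600, 0.3400, 0.1760]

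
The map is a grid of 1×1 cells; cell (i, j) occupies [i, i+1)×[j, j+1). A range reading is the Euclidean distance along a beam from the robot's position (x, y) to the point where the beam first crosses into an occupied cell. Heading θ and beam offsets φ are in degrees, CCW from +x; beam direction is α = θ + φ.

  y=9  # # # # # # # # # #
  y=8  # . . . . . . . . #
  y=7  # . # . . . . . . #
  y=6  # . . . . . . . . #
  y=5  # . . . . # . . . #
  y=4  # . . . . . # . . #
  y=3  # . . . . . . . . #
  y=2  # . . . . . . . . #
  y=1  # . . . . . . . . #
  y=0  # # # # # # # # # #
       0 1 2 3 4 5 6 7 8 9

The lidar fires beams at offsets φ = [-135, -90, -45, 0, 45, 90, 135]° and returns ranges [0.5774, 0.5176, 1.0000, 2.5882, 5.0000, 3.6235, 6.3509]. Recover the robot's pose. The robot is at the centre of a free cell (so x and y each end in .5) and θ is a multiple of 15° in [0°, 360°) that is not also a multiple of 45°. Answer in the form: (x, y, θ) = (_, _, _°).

The pose lattice has 61·16 = 976 candidates. Test each by forward raycasting.
  (6.5, 3.5, 15°): beam 1 = 2.8868 ≠ 0.5774 ✗
  (7.5, 2.5, 195°): beam 1 = 3.0000 ≠ 0.5774 ✗
  (1.5, 4.5, 30°): beam 1 = 1.9319 ≠ 0.5774 ✗
  (7.5, 4.5, 255°): beam 1 = 5.1962 ≠ 0.5774 ✗
  (3.5, 6.5, 300°): beam 1 = 2.5882 ≠ 0.5774 ✗
  …
  (6.5, 1.5, 15°): r_1=0.5774, r_2=0.5176, r_3=1.0000, r_4=2.5882, r_5=5.0000, r_6=3.6235, r_7=6.3509 — all match ✓
No second candidate reproduces the full scan.

(x, y, θ) = (6.5, 1.5, 15°)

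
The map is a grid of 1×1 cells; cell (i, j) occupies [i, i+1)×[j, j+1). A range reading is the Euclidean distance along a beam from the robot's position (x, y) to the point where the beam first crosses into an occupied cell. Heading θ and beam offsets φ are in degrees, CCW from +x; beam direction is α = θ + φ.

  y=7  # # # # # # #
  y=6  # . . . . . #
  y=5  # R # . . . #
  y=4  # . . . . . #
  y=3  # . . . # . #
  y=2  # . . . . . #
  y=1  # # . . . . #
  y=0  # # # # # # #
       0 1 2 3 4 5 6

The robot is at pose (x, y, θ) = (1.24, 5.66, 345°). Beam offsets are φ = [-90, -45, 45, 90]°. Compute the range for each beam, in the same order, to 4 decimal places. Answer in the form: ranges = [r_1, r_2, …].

beam 1: φ=-90°, α=255°
  dir = (cos 255°, sin 255°) = (-0.2588, -0.9659); from cell (1,5)
  next x-line at t=0.9273, next y-line at t=0.6833; Δt_x=3.8637, Δt_y=1.0353
    y: enter (1,4) at t=0.6833
    x: enter (0,4) at t=0.9273 ← occupied
  → r_1 = 0.9273
beam 2: φ=-45°, α=300°
  dir = (cos 300°, sin 300°) = (0.5000, -0.8660); from cell (1,5)
  next x-line at t=1.5200, next y-line at t=0.7621; Δt_x=2.0000, Δt_y=1.1547
    y: enter (1,4) at t=0.7621
    x: enter (2,4) at t=1.5200
    y: enter (2,3) at t=1.9168
    y: enter (2,2) at t=3.0715
    x: enter (3,2) at t=3.5200
    y: enter (3,1) at t=4.2262
    y: enter (3,0) at t=5.3809 ← occupied
  → r_2 = 5.3809
beam 3: φ=45°, α=30°
  dir = (cos 30°, sin 30°) = (0.8660, 0.5000); from cell (1,5)
  next x-line at t=0.8776, next y-line at t=0.6800; Δt_x=1.1547, Δt_y=2.0000
    y: enter (1,6) at t=0.6800
    x: enter (2,6) at t=0.8776
    x: enter (3,6) at t=2.0323
    y: enter (3,7) at t=2.6800 ← occupied
  → r_3 = 2.6800
beam 4: φ=90°, α=75°
  dir = (cos 75°, sin 75°) = (0.2588, 0.9659); from cell (1,5)
  next x-line at t=2.9364, next y-line at t=0.3520; Δt_x=3.8637, Δt_y=1.0353
    y: enter (1,6) at t=0.3520
    y: enter (1,7) at t=1.3873 ← occupied
  → r_4 = 1.3873

ranges = [0.9273, 5.3809, 2.6800, 1.3873]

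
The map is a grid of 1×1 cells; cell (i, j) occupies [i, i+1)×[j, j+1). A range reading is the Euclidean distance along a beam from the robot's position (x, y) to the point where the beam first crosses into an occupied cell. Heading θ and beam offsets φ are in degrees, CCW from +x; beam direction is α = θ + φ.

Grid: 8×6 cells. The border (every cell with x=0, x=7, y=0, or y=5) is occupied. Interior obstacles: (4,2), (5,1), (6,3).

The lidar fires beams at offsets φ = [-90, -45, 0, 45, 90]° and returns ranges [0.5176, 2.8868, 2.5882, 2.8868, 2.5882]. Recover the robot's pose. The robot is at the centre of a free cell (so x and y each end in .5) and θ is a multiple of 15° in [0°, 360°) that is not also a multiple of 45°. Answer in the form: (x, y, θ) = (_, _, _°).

(x, y, θ) = (3.5, 2.5, 105°)

Candidates: 21 free-cell centres × 16 headings = 336 poses. Raycast each; keep the one whose scan matches to 4 dp.
  (3.5, 1.5, 255°): beam 1 = 2.5882 ≠ 0.5176 ✗
  (3.5, 1.5, 300°): beam 1 = 1.0000 ≠ 0.5176 ✗
  (5.5, 4.5, 210°): beam 1 = 0.5774 ≠ 0.5176 ✗
  (4.5, 1.5, 30°): beam 1 = 0.5774 ≠ 0.5176 ✗
  (6.5, 1.5, 345°): beam 2 = 0.5774 ≠ 2.8868 ✗
  …
  (3.5, 2.5, 105°): r_1=0.5176, r_2=2.8868, r_3=2.5882, r_4=2.8868, r_5=2.5882 — all match ✓
Only this pose fits every beam.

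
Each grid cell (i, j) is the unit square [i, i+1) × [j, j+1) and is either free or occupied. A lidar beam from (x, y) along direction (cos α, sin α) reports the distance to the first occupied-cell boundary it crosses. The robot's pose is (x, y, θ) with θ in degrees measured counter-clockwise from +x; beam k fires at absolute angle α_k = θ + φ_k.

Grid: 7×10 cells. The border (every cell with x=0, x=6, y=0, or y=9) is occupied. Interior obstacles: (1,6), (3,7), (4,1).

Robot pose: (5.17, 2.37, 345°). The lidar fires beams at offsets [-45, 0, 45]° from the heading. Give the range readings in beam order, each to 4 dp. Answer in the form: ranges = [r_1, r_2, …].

beam 1: φ=-45°, α=300°
  direction (0.5000, -0.8660); cell (5,2); t to first gridline: x 1.6600, y 0.4272 (then +2.0000 / +1.1547)
    (5,1) via y @ 0.4272
    (5,0) via y @ 1.5819  # hit
  → r_1 = 1.5819
beam 2: φ=0°, α=345°
  direction (0.9659, -0.2588); cell (5,2); t to first gridline: x 0.8593, y 1.4296 (then +1.0353 / +3.8637)
    (6,2) via x @ 0.8593  # hit
  → r_2 = 0.8593
beam 3: φ=45°, α=30°
  direction (0.8660, 0.5000); cell (5,2); t to first gridline: x 0.9584, y 1.2600 (then +1.1547 / +2.0000)
    (6,2) via x @ 0.9584  # hit
  → r_3 = 0.9584

ranges = [1.5819, 0.8593, 0.9584]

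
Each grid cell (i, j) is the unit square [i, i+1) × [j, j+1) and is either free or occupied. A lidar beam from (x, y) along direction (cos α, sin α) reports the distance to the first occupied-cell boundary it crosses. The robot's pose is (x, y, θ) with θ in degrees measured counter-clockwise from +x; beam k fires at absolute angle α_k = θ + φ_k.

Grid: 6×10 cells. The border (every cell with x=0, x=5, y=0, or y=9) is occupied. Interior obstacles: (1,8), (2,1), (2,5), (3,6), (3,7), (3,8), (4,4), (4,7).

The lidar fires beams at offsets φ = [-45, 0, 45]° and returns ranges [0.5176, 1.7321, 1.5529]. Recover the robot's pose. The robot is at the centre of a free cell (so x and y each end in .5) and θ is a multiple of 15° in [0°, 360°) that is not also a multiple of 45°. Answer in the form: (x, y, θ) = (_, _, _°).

(x, y, θ) = (2.5, 4.5, 150°)

The pose lattice has 24·16 = 384 candidates. Test each by forward raycasting.
  (4.5, 2.5, 330°): beam 1 = 1.5529 ≠ 0.5176 ✗
  (3.5, 1.5, 330°): beam 2 = 1.0000 ≠ 1.7321 ✗
  (2.5, 8.5, 300°): beam 1 = 5.7956 ≠ 0.5176 ✗
  (4.5, 8.5, 240°): beam 2 = 0.5774 ≠ 1.7321 ✗
  …
  (2.5, 4.5, 150°): r_1=0.5176, r_2=1.7321, r_3=1.5529 — all match ✓
Unique over the lattice → pose = (2.5, 4.5, 150°).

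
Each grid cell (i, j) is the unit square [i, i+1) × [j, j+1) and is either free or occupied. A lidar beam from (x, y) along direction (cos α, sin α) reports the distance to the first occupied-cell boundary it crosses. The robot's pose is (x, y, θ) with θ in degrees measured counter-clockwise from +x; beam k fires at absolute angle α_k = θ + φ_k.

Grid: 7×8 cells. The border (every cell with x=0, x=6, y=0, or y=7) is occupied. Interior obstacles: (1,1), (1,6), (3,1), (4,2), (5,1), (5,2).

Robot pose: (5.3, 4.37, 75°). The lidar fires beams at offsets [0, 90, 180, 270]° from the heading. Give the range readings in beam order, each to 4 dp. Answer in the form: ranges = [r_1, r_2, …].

beam 1: φ=0°, α=75°
  direction (0.2588, 0.9659); cell (5,4); t to first gridline: x 2.7046, y 0.6522 (then +3.8637 / +1.0353)
    (5,5) via y @ 0.6522
    (5,6) via y @ 1.6875
    (6,6) via x @ 2.7046  # hit
  → r_1 = 2.7046
beam 2: φ=90°, α=165°
  direction (-0.9659, 0.2588); cell (5,4); t to first gridline: x 0.3106, y 2.4341 (then +1.0353 / +3.8637)
    (4,4) via x @ 0.3106
    (3,4) via x @ 1.3459
    (2,4) via x @ 2.3811
    (2,5) via y @ 2.4341
    (1,5) via x @ 3.4164
    (0,5) via x @ 4.4517  # hit
  → r_2 = 4.4517
beam 3: φ=180°, α=255°
  direction (-0.2588, -0.9659); cell (5,4); t to first gridline: x 1.1591, y 0.3831 (then +3.8637 / +1.0353)
    (5,3) via y @ 0.3831
    (4,3) via x @ 1.1591
    (4,2) via y @ 1.4183  # hit
  → r_3 = 1.4183
beam 4: φ=270°, α=345°
  direction (0.9659, -0.2588); cell (5,4); t to first gridline: x 0.7247, y 1.4296 (then +1.0353 / +3.8637)
    (6,4) via x @ 0.7247  # hit
  → r_4 = 0.7247

ranges = [2.7046, 4.4517, 1.4183, 0.7247]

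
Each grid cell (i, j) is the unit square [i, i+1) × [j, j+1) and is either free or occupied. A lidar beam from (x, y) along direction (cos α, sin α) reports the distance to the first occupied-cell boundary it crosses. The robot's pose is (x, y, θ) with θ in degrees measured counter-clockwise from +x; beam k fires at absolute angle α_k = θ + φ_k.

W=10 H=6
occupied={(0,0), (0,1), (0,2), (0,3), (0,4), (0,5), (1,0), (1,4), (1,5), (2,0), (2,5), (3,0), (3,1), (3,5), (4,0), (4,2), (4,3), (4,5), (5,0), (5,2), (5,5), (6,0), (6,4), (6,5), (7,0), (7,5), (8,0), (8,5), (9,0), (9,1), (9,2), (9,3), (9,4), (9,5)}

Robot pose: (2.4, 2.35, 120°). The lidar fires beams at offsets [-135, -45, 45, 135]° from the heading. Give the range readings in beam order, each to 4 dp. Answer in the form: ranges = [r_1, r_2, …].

beam 1: φ=-135°, α=345°
  cosα=0.9659 sinα=-0.2588 | (2,2) | tMaxX 0.6212 tMaxY 1.3523 | tΔX 1.0353 tΔY 3.8637
    t=0.6212 [x] (3,2)
    t=1.3523 [y] (3,1) — stop
  → r_1 = 1.3523
beam 2: φ=-45°, α=75°
  cosα=0.2588 sinα=0.9659 | (2,2) | tMaxX 2.3182 tMaxY 0.6729 | tΔX 3.8637 tΔY 1.0353
    t=0.6729 [y] (2,3)
    t=1.7082 [y] (2,4)
    t=2.3182 [x] (3,4)
    t=2.7435 [y] (3,5) — stop
  → r_2 = 2.7435
beam 3: φ=45°, α=165°
  cosα=-0.9659 sinα=0.2588 | (2,2) | tMaxX 0.4141 tMaxY 2.5114 | tΔX 1.0353 tΔY 3.8637
    t=0.4141 [x] (1,2)
    t=1.4494 [x] (0,2) — stop
  → r_3 = 1.4494
beam 4: φ=135°, α=255°
  cosα=-0.2588 sinα=-0.9659 | (2,2) | tMaxX 1.5455 tMaxY 0.3623 | tΔX 3.8637 tΔY 1.0353
    t=0.3623 [y] (2,1)
    t=1.3976 [y] (2,0) — stop
  → r_4 = 1.3976

ranges = [1.3523, 2.7435, 1.4494, 1.3976]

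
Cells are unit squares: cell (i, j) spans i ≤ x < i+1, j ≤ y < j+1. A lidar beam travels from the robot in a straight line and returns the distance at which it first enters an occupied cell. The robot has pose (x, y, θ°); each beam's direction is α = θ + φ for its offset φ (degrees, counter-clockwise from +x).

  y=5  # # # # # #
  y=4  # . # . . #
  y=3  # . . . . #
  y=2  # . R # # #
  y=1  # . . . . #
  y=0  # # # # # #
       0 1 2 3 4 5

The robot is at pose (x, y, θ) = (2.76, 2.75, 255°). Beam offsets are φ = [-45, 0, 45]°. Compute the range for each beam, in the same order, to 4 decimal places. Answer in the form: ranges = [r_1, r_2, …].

ranges = [2.0323, 1.8117, 0.4800]

beam 1: φ=-45°, α=210°
  cosα=-0.8660 sinα=-0.5000 | (2,2) | tMaxX 0.8776 tMaxY 1.5000 | tΔX 1.1547 tΔY 2.0000
    t=0.8776 [x] (1,2)
    t=1.5000 [y] (1,1)
    t=2.0323 [x] (0,1) — stop
  → r_1 = 2.0323
beam 2: φ=0°, α=255°
  cosα=-0.2588 sinα=-0.9659 | (2,2) | tMaxX 2.9364 tMaxY 0.7765 | tΔX 3.8637 tΔY 1.0353
    t=0.7765 [y] (2,1)
    t=1.8117 [y] (2,0) — stop
  → r_2 = 1.8117
beam 3: φ=45°, α=300°
  cosα=0.5000 sinα=-0.8660 | (2,2) | tMaxX 0.4800 tMaxY 0.8660 | tΔX 2.0000 tΔY 1.1547
    t=0.4800 [x] (3,2) — stop
  → r_3 = 0.4800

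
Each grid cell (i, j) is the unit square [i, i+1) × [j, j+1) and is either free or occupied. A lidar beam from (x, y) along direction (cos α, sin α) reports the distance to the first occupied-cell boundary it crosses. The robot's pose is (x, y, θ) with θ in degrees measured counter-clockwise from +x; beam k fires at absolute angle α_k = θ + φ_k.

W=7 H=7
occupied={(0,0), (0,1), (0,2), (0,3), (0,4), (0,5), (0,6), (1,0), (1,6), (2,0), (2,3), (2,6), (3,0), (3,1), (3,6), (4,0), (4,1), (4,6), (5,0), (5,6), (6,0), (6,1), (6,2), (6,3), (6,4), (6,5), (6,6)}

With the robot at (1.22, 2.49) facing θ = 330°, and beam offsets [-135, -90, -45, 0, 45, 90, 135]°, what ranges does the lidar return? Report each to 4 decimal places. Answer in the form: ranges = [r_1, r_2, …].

ranges = [0.2278, 0.4400, 1.5426, 2.0554, 4.9486, 1.5600, 0.8500]

beam 1: φ=-135°, α=195°
  cosα=-0.9659 sinα=-0.2588 | (1,2) | tMaxX 0.2278 tMaxY 1.8932 | tΔX 1.0353 tΔY 3.8637
    t=0.2278 [x] (0,2) — stop
  → r_1 = 0.2278
beam 2: φ=-90°, α=240°
  cosα=-0.5000 sinα=-0.8660 | (1,2) | tMaxX 0.4400 tMaxY 0.5658 | tΔX 2.0000 tΔY 1.1547
    t=0.4400 [x] (0,2) — stop
  → r_2 = 0.4400
beam 3: φ=-45°, α=285°
  cosα=0.2588 sinα=-0.9659 | (1,2) | tMaxX 3.0137 tMaxY 0.5073 | tΔX 3.8637 tΔY 1.0353
    t=0.5073 [y] (1,1)
    t=1.5426 [y] (1,0) — stop
  → r_3 = 1.5426
beam 4: φ=0°, α=330°
  cosα=0.8660 sinα=-0.5000 | (1,2) | tMaxX 0.9007 tMaxY 0.9800 | tΔX 1.1547 tΔY 2.0000
    t=0.9007 [x] (2,2)
    t=0.9800 [y] (2,1)
    t=2.0554 [x] (3,1) — stop
  → r_4 = 2.0554
beam 5: φ=45°, α=15°
  cosα=0.9659 sinα=0.2588 | (1,2) | tMaxX 0.8075 tMaxY 1.9705 | tΔX 1.0353 tΔY 3.8637
    t=0.8075 [x] (2,2)
    t=1.8428 [x] (3,2)
    t=1.9705 [y] (3,3)
    t=2.8781 [x] (4,3)
    t=3.9133 [x] (5,3)
    t=4.9486 [x] (6,3) — stop
  → r_5 = 4.9486
beam 6: φ=90°, α=60°
  cosα=0.5000 sinα=0.8660 | (1,2) | tMaxX 1.5600 tMaxY 0.5889 | tΔX 2.0000 tΔY 1.1547
    t=0.5889 [y] (1,3)
    t=1.5600 [x] (2,3) — stop
  → r_6 = 1.5600
beam 7: φ=135°, α=105°
  cosα=-0.2588 sinα=0.9659 | (1,2) | tMaxX 0.8500 tMaxY 0.5280 | tΔX 3.8637 tΔY 1.0353
    t=0.5280 [y] (1,3)
    t=0.8500 [x] (0,3) — stop
  → r_7 = 0.8500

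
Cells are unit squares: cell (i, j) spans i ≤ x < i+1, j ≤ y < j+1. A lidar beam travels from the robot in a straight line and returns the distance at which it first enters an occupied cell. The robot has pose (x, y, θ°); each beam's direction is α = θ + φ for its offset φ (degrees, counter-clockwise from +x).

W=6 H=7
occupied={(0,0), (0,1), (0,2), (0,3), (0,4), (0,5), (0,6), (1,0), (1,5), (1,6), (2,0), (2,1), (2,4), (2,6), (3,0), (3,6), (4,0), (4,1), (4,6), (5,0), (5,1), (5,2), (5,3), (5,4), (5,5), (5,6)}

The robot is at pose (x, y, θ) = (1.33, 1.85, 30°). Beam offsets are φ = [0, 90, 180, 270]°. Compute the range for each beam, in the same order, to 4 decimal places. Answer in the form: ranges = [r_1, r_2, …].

beam 1: φ=0°, α=30°
  dir = (cos 30°, sin 30°) = (0.8660, 0.5000); from cell (1,1)
  next x-line at t=0.7736, next y-line at t=0.3000; Δt_x=1.1547, Δt_y=2.0000
    y: enter (1,2) at t=0.3000
    x: enter (2,2) at t=0.7736
    x: enter (3,2) at t=1.9283
    y: enter (3,3) at t=2.3000
    x: enter (4,3) at t=3.0831
    x: enter (5,3) at t=4.2378 ← occupied
  → r_1 = 4.2378
beam 2: φ=90°, α=120°
  dir = (cos 120°, sin 120°) = (-0.5000, 0.8660); from cell (1,1)
  next x-line at t=0.6600, next y-line at t=0.1732; Δt_x=2.0000, Δt_y=1.1547
    y: enter (1,2) at t=0.1732
    x: enter (0,2) at t=0.6600 ← occupied
  → r_2 = 0.6600
beam 3: φ=180°, α=210°
  dir = (cos 210°, sin 210°) = (-0.8660, -0.5000); from cell (1,1)
  next x-line at t=0.3811, next y-line at t=1.7000; Δt_x=1.1547, Δt_y=2.0000
    x: enter (0,1) at t=0.3811 ← occupied
  → r_3 = 0.3811
beam 4: φ=270°, α=300°
  dir = (cos 300°, sin 300°) = (0.5000, -0.8660); from cell (1,1)
  next x-line at t=1.3400, next y-line at t=0.9815; Δt_x=2.0000, Δt_y=1.1547
    y: enter (1,0) at t=0.9815 ← occupied
  → r_4 = 0.9815

ranges = [4.2378, 0.6600, 0.3811, 0.9815]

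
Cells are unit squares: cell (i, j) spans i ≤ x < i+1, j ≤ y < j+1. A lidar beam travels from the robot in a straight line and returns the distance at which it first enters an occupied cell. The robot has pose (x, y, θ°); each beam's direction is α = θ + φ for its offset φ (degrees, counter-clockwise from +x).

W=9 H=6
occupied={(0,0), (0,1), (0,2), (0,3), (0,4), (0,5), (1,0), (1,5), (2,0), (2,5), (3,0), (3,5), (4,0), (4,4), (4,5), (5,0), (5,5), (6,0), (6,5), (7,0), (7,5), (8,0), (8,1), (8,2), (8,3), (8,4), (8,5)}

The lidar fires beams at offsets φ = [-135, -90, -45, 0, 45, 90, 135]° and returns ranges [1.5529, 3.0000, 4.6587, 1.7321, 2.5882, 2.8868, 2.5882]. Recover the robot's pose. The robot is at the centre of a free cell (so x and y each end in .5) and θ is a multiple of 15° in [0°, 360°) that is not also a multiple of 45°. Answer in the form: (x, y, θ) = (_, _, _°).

Candidates: 27 free-cell centres × 16 headings = 432 poses. Raycast each; keep the one whose scan matches to 4 dp.
  (2.5, 4.5, 240°): beam 1 = 0.5176 ≠ 1.5529 ✗
  (3.5, 1.5, 165°): beam 1 = 5.1962 ≠ 1.5529 ✗
  (7.5, 1.5, 30°): beam 1 = 0.5176 ≠ 1.5529 ✗
  (3.5, 4.5, 255°): beam 1 = 0.5774 ≠ 1.5529 ✗
  …
  (3.5, 2.5, 60°): r_1=1.5529, r_2=3.0000, r_3=4.6587, r_4=1.7321, r_5=2.5882, r_6=2.8868, r_7=2.5882 — all match ✓
Unique over the lattice → pose = (3.5, 2.5, 60°).

(x, y, θ) = (3.5, 2.5, 60°)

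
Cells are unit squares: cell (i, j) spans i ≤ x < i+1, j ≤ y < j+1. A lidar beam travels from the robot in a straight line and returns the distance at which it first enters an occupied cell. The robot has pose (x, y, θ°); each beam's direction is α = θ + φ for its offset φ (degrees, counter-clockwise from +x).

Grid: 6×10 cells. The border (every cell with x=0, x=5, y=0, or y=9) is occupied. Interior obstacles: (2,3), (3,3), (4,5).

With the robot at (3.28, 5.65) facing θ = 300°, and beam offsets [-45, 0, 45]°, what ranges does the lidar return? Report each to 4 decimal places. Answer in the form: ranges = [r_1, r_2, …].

beam 1: φ=-45°, α=255°
  direction (-0.2588, -0.9659); cell (3,5); t to first gridline: x 1.0818, y 0.6729 (then +3.8637 / +1.0353)
    (3,4) via y @ 0.6729
    (2,4) via x @ 1.0818
    (2,3) via y @ 1.7082  # hit
  → r_1 = 1.7082
beam 2: φ=0°, α=300°
  direction (0.5000, -0.8660); cell (3,5); t to first gridline: x 1.4400, y 0.7506 (then +2.0000 / +1.1547)
    (3,4) via y @ 0.7506
    (4,4) via x @ 1.4400
    (4,3) via y @ 1.9053
    (4,2) via y @ 3.0600
    (5,2) via x @ 3.4400  # hit
  → r_2 = 3.4400
beam 3: φ=45°, α=345°
  direction (0.9659, -0.2588); cell (3,5); t to first gridline: x 0.7454, y 2.5114 (then +1.0353 / +3.8637)
    (4,5) via x @ 0.7454  # hit
  → r_3 = 0.7454

ranges = [1.7082, 3.4400, 0.7454]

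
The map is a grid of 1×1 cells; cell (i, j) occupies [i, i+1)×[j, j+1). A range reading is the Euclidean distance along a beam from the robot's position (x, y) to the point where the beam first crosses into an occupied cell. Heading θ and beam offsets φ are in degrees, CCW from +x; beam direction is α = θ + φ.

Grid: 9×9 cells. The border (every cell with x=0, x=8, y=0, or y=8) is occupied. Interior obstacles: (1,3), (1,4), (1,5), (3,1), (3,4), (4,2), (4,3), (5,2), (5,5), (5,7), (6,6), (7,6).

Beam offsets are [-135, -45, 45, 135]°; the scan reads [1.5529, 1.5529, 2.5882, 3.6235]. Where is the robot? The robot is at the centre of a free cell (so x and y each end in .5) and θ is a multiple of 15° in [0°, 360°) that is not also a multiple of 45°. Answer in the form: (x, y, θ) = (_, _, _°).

Enumerate (i+0.5, j+0.5, θ) over the 37 free cells and 16 admissible headings. For each, cast all 4 beams and compare to the given ranges.
  (1.5, 1.5, 75°): beam 1 = 0.5774 ≠ 1.5529 ✗
  (3.5, 3.5, 75°): beam 1 = 1.0000 ≠ 1.5529 ✗
  (2.5, 3.5, 15°): beam 1 = 2.8868 ≠ 1.5529 ✗
  (5.5, 3.5, 30°): beam 1 = 0.5176 ≠ 1.5529 ✗
  (7.5, 5.5, 330°): beam 2 = 1.9319 ≠ 1.5529 ✗
  …
  (4.5, 6.5, 150°): r_1=1.5529, r_2=1.5529, r_3=2.5882, r_4=3.6235 — all match ✓
No second candidate reproduces the full scan.

(x, y, θ) = (4.5, 6.5, 150°)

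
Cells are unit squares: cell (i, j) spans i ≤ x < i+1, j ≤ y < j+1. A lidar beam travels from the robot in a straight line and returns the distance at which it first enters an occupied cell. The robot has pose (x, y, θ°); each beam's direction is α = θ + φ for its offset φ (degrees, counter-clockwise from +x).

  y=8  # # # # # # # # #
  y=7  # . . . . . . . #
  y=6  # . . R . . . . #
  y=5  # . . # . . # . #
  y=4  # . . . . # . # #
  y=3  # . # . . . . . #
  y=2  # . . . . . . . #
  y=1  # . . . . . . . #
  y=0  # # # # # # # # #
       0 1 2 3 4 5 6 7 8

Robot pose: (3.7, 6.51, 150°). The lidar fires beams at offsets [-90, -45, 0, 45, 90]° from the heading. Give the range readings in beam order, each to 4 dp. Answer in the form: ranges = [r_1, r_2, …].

beam 1: φ=-90°, α=60°
  direction (0.5000, 0.8660); cell (3,6); t to first gridline: x 0.6000, y 0.5658 (then +2.0000 / +1.1547)
    (3,7) via y @ 0.5658
    (4,7) via x @ 0.6000
    (4,8) via y @ 1.7205  # hit
  → r_1 = 1.7205
beam 2: φ=-45°, α=105°
  direction (-0.2588, 0.9659); cell (3,6); t to first gridline: x 2.7046, y 0.5073 (then +3.8637 / +1.0353)
    (3,7) via y @ 0.5073
    (3,8) via y @ 1.5426  # hit
  → r_2 = 1.5426
beam 3: φ=0°, α=150°
  direction (-0.8660, 0.5000); cell (3,6); t to first gridline: x 0.8083, y 0.9800 (then +1.1547 / +2.0000)
    (2,6) via x @ 0.8083
    (2,7) via y @ 0.9800
    (1,7) via x @ 1.9630
    (1,8) via y @ 2.9800  # hit
  → r_3 = 2.9800
beam 4: φ=45°, α=195°
  direction (-0.9659, -0.2588); cell (3,6); t to first gridline: x 0.7247, y 1.9705 (then +1.0353 / +3.8637)
    (2,6) via x @ 0.7247
    (1,6) via x @ 1.7600
    (1,5) via y @ 1.9705
    (0,5) via x @ 2.7952  # hit
  → r_4 = 2.7952
beam 5: φ=90°, α=240°
  direction (-0.5000, -0.8660); cell (3,6); t to first gridline: x 1.4000, y 0.5889 (then +2.0000 / +1.1547)
    (3,5) via y @ 0.5889  # hit
  → r_5 = 0.5889

ranges = [1.7205, 1.5426, 2.9800, 2.7952, 0.5889]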